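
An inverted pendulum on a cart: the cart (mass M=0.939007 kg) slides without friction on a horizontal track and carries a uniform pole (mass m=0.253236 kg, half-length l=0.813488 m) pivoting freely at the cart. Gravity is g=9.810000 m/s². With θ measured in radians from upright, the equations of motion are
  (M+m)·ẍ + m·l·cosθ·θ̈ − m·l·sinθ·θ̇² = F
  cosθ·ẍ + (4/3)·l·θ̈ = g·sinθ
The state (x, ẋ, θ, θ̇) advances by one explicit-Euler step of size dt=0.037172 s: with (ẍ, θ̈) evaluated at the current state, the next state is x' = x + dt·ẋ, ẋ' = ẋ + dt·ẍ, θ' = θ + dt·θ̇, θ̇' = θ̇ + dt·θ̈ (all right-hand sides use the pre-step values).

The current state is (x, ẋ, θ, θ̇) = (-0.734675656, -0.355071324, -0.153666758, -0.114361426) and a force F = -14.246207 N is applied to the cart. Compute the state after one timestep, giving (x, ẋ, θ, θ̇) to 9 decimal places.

(-0.747874367, -0.870682276, -0.157917801, 0.303948190)

sinθ=-0.153062704, cosθ=0.988216479
temp = (F + m·l·θ̇²·sinθ)/(M+m) = (-14.246207 + -0.000412387)/1.192243 = -11.949425903
θ̈ = (g·sinθ − cosθ·temp)/(l·(4/3 − m·cos²θ/(M+m))) = 11.253352413
ẍ = temp − m·l·θ̈·cosθ/(M+m) = -13.870949959
Euler: x'=-0.734675656+0.037172·-0.355071324=-0.747874367, ẋ'=-0.355071324+0.037172·-13.870949959=-0.870682276
       θ'=-0.153666758+0.037172·-0.114361426=-0.157917801, θ̇'=-0.114361426+0.037172·11.253352413=0.303948190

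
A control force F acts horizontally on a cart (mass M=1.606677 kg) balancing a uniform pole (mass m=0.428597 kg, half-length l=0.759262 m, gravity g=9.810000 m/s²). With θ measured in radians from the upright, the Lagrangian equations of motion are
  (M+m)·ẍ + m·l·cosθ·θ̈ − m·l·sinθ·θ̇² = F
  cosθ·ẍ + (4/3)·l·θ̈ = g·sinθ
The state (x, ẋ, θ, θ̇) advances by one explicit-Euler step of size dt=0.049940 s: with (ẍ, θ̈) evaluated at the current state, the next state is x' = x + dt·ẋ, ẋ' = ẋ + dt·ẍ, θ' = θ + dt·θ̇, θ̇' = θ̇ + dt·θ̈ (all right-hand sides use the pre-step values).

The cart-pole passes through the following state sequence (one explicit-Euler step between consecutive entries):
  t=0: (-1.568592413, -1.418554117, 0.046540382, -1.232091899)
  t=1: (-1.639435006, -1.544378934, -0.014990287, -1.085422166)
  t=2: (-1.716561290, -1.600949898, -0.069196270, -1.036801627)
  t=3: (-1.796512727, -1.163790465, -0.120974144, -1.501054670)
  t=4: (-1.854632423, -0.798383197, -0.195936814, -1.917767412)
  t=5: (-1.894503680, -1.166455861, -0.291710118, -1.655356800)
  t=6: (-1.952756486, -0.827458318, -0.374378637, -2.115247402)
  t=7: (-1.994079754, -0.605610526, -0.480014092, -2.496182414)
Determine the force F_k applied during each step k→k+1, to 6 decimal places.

step 0→1:
  ẍ = (ẋ'−ẋ)/dt = (-1.544378934−-1.418554117)/0.049940 = -2.519520
  θ̈ = (θ̇'−θ̇)/dt = (-1.085422166−-1.232091899)/0.049940 = 2.936919
  sinθ=0.046524, cosθ=0.998917
  F = (M+m)·ẍ + m·l·cosθ·θ̈ − m·l·sinθ·θ̇² = -5.127913 + 0.954690 − 0.022983 = -4.196206
step 1→2:
  ẍ = (ẋ'−ẋ)/dt = (-1.600949898−-1.544378934)/0.049940 = -1.132779
  θ̈ = (θ̇'−θ̇)/dt = (-1.036801627−-1.085422166)/0.049940 = 0.973579
  sinθ=-0.014990, cosθ=0.999888
  F = (M+m)·ẍ + m·l·cosθ·θ̈ − m·l·sinθ·θ̇² = -2.305515 + 0.316784 − -0.005747 = -1.982984
step 2→3:
  ẍ = (ẋ'−ẋ)/dt = (-1.163790465−-1.600949898)/0.049940 = 8.753693
  θ̈ = (θ̇'−θ̇)/dt = (-1.501054670−-1.036801627)/0.049940 = -9.296216
  sinθ=-0.069141, cosθ=0.997607
  F = (M+m)·ẍ + m·l·cosθ·θ̈ − m·l·sinθ·θ̇² = 17.816164 + -3.017911 − -0.024186 = 14.822439
step 3→4:
  ẍ = (ẋ'−ẋ)/dt = (-0.798383197−-1.163790465)/0.049940 = 7.316926
  θ̈ = (θ̇'−θ̇)/dt = (-1.917767412−-1.501054670)/0.049940 = -8.344268
  sinθ=-0.120679, cosθ=0.992692
  F = (M+m)·ẍ + m·l·cosθ·θ̈ − m·l·sinθ·θ̇² = 14.891949 + -2.695525 − -0.088484 = 12.284908
step 4→5:
  ẍ = (ẋ'−ẋ)/dt = (-1.166455861−-0.798383197)/0.049940 = -7.370298
  θ̈ = (θ̇'−θ̇)/dt = (-1.655356800−-1.917767412)/0.049940 = 5.254518
  sinθ=-0.194686, cosθ=0.980866
  F = (M+m)·ẍ + m·l·cosθ·θ̈ − m·l·sinθ·θ̇² = -15.000575 + 1.677194 − -0.233006 = -13.090376
step 5→6:
  ẍ = (ẋ'−ẋ)/dt = (-0.827458318−-1.166455861)/0.049940 = 6.788097
  θ̈ = (θ̇'−θ̇)/dt = (-2.115247402−-1.655356800)/0.049940 = -9.208863
  sinθ=-0.287591, cosθ=0.957753
  F = (M+m)·ẍ + m·l·cosθ·θ̈ − m·l·sinθ·θ̇² = 13.815636 + -2.870123 − -0.256448 = 11.201961
step 6→7:
  ẍ = (ẋ'−ẋ)/dt = (-0.605610526−-0.827458318)/0.049940 = 4.442287
  θ̈ = (θ̇'−θ̇)/dt = (-2.496182414−-2.115247402)/0.049940 = -7.627854
  sinθ=-0.365694, cosθ=0.930735
  F = (M+m)·ẍ + m·l·cosθ·θ̈ − m·l·sinθ·θ̇² = 9.041270 + -2.310304 − -0.532453 = 7.263419

F_0 = -4.196206 N
F_1 = -1.982984 N
F_2 = 14.822439 N
F_3 = 12.284908 N
F_4 = -13.090376 N
F_5 = 11.201961 N
F_6 = 7.263419 N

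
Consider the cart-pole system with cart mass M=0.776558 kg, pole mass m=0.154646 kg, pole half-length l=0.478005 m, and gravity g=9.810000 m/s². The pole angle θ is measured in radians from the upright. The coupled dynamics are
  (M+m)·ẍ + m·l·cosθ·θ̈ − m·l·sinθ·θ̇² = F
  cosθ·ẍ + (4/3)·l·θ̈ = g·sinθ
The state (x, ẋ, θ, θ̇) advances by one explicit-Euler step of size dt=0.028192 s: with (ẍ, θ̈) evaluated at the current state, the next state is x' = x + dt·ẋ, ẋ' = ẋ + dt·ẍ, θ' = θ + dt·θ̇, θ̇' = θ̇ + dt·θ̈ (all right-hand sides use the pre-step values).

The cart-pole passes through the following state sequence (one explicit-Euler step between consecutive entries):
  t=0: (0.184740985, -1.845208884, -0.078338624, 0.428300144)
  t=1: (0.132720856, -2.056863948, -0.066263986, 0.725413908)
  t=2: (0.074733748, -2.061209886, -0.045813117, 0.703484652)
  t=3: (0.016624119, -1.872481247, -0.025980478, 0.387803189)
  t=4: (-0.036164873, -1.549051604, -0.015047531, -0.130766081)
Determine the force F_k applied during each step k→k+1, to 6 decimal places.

step 0→1:
  ẍ = (ẋ'−ẋ)/dt = (-2.056863948−-1.845208884)/0.028192 = -7.507629
  θ̈ = (θ̇'−θ̇)/dt = (0.725413908−0.428300144)/0.028192 = 10.538939
  sinθ=-0.078259, cosθ=0.996933
  F = (M+m)·ẍ + m·l·cosθ·θ̈ − m·l·sinθ·θ̇² = -6.991134 + 0.776666 − -0.001061 = -6.213407
step 1→2:
  ẍ = (ẋ'−ẋ)/dt = (-2.061209886−-2.056863948)/0.028192 = -0.154155
  θ̈ = (θ̇'−θ̇)/dt = (0.703484652−0.725413908)/0.028192 = -0.777854
  sinθ=-0.066216, cosθ=0.997805
  F = (M+m)·ẍ + m·l·cosθ·θ̈ − m·l·sinθ·θ̇² = -0.143550 + -0.057374 − -0.002576 = -0.198348
step 2→3:
  ẍ = (ẋ'−ẋ)/dt = (-1.872481247−-2.061209886)/0.028192 = 6.694404
  θ̈ = (θ̇'−θ̇)/dt = (0.387803189−0.703484652)/0.028192 = -11.197555
  sinθ=-0.045797, cosθ=0.998951
  F = (M+m)·ẍ + m·l·cosθ·θ̈ − m·l·sinθ·θ̇² = 6.233856 + -0.826872 − -0.001675 = 5.408659
step 3→4:
  ẍ = (ẋ'−ẋ)/dt = (-1.549051604−-1.872481247)/0.028192 = 11.472391
  θ̈ = (θ̇'−θ̇)/dt = (-0.130766081−0.387803189)/0.028192 = -18.394199
  sinθ=-0.025978, cosθ=0.999663
  F = (M+m)·ẍ + m·l·cosθ·θ̈ − m·l·sinθ·θ̇² = 10.683136 + -1.359269 − -0.000289 = 9.324156

F_0 = -6.213407 N
F_1 = -0.198348 N
F_2 = 5.408659 N
F_3 = 9.324156 N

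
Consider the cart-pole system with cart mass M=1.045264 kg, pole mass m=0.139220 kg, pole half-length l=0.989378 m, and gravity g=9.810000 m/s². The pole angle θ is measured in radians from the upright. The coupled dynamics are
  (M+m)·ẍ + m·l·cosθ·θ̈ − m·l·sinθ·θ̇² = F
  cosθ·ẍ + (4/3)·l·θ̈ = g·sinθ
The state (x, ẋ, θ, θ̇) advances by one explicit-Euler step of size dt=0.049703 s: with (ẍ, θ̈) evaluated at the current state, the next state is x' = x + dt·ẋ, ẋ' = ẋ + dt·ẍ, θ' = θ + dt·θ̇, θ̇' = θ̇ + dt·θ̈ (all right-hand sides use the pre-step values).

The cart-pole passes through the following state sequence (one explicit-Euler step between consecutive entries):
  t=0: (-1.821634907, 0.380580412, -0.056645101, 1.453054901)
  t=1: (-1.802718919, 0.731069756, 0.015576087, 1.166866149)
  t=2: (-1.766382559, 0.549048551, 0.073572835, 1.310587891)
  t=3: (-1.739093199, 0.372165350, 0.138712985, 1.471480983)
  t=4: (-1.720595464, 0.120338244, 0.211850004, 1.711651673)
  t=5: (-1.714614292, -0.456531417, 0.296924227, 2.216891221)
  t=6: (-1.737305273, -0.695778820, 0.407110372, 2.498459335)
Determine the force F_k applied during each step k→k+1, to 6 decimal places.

step 0→1:
  ẍ = (ẋ'−ẋ)/dt = (0.731069756−0.380580412)/0.049703 = 7.051674
  θ̈ = (θ̇'−θ̇)/dt = (1.166866149−1.453054901)/0.049703 = -5.757977
  sinθ=-0.056615, cosθ=0.998396
  F = (M+m)·ẍ + m·l·cosθ·θ̈ − m·l·sinθ·θ̇² = 8.352595 + -0.791839 − -0.016465 = 7.577221
step 1→2:
  ẍ = (ẋ'−ẋ)/dt = (0.549048551−0.731069756)/0.049703 = -3.662177
  θ̈ = (θ̇'−θ̇)/dt = (1.310587891−1.166866149)/0.049703 = 2.891611
  sinθ=0.015575, cosθ=0.999879
  F = (M+m)·ẍ + m·l·cosθ·θ̈ − m·l·sinθ·θ̇² = -4.337791 + 0.398246 − 0.002921 = -3.942466
step 2→3:
  ẍ = (ẋ'−ẋ)/dt = (0.372165350−0.549048551)/0.049703 = -3.558803
  θ̈ = (θ̇'−θ̇)/dt = (1.471480983−1.310587891)/0.049703 = 3.237090
  sinθ=0.073506, cosθ=0.997295
  F = (M+m)·ẍ + m·l·cosθ·θ̈ − m·l·sinθ·θ̇² = -4.215346 + 0.444674 − 0.017391 = -3.788062
step 3→4:
  ẍ = (ẋ'−ẋ)/dt = (0.120338244−0.372165350)/0.049703 = -5.066638
  θ̈ = (θ̇'−θ̇)/dt = (1.711651673−1.471480983)/0.049703 = 4.832117
  sinθ=0.138269, cosθ=0.990395
  F = (M+m)·ẍ + m·l·cosθ·θ̈ − m·l·sinθ·θ̇² = -6.001352 + 0.659188 − 0.041238 = -5.383401
step 4→5:
  ẍ = (ẋ'−ẋ)/dt = (-0.456531417−0.120338244)/0.049703 = -11.606335
  θ̈ = (θ̇'−θ̇)/dt = (2.216891221−1.711651673)/0.049703 = 10.165172
  sinθ=0.210269, cosθ=0.977644
  F = (M+m)·ẍ + m·l·cosθ·θ̈ − m·l·sinθ·θ̇² = -13.747518 + 1.368860 − 0.084853 = -12.463511
step 5→6:
  ẍ = (ẋ'−ẋ)/dt = (-0.695778820−-0.456531417)/0.049703 = -4.813540
  θ̈ = (θ̇'−θ̇)/dt = (2.498459335−2.216891221)/0.049703 = 5.665012
  sinθ=0.292580, cosθ=0.956241
  F = (M+m)·ẍ + m·l·cosθ·θ̈ − m·l·sinθ·θ̇² = -5.701562 + 0.746160 − 0.198061 = -5.153462

F_0 = 7.577221 N
F_1 = -3.942466 N
F_2 = -3.788062 N
F_3 = -5.383401 N
F_4 = -12.463511 N
F_5 = -5.153462 N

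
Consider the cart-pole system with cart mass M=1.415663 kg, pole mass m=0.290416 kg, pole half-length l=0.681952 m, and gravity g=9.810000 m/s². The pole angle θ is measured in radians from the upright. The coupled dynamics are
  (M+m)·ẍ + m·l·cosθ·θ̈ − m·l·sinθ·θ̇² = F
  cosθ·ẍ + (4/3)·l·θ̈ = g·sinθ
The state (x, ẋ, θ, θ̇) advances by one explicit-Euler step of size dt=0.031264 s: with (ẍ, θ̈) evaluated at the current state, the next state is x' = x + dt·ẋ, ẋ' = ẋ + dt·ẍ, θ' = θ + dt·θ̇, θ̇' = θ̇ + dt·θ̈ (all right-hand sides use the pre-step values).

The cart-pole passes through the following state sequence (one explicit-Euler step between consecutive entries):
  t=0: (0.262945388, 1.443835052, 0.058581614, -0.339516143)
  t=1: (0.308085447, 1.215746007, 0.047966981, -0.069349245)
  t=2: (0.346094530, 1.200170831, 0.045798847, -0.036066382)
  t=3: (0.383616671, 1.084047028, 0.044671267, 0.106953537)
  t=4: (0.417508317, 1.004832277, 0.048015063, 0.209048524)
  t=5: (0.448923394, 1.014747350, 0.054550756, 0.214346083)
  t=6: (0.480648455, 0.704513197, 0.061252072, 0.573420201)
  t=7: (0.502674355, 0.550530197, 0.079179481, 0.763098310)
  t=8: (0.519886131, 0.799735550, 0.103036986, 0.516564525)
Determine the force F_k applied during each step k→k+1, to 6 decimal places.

F_0 = -10.739669 N
F_1 = -0.639388 N
F_2 = -5.431851 N
F_3 = -3.676755 N
F_4 = 0.574171 N
F_5 = -14.658736 N
F_6 = -7.207540 N
F_7 = 12.033196 N

step 0→1:
  ẍ = (ẋ'−ẋ)/dt = (1.215746007−1.443835052)/0.031264 = -7.295581
  θ̈ = (θ̇'−θ̇)/dt = (-0.069349245−-0.339516143)/0.031264 = 8.641469
  sinθ=0.058548, cosθ=0.998285
  F = (M+m)·ẍ + m·l·cosθ·θ̈ − m·l·sinθ·θ̇² = -12.446838 + 1.708505 − 0.001337 = -10.739669
step 1→2:
  ẍ = (ẋ'−ẋ)/dt = (1.200170831−1.215746007)/0.031264 = -0.498182
  θ̈ = (θ̇'−θ̇)/dt = (-0.036066382−-0.069349245)/0.031264 = 1.064575
  sinθ=0.047949, cosθ=0.998850
  F = (M+m)·ẍ + m·l·cosθ·θ̈ − m·l·sinθ·θ̇² = -0.849939 + 0.210596 − 0.000046 = -0.639388
step 2→3:
  ẍ = (ẋ'−ẋ)/dt = (1.084047028−1.200170831)/0.031264 = -3.714298
  θ̈ = (θ̇'−θ̇)/dt = (0.106953537−-0.036066382)/0.031264 = 4.574588
  sinθ=0.045783, cosθ=0.998951
  F = (M+m)·ẍ + m·l·cosθ·θ̈ − m·l·sinθ·θ̇² = -6.336885 + 0.905046 − 0.000012 = -5.431851
step 3→4:
  ẍ = (ẋ'−ẋ)/dt = (1.004832277−1.084047028)/0.031264 = -2.533737
  θ̈ = (θ̇'−θ̇)/dt = (0.209048524−0.106953537)/0.031264 = 3.265577
  sinθ=0.044656, cosθ=0.999002
  F = (M+m)·ẍ + m·l·cosθ·θ̈ − m·l·sinθ·θ̇² = -4.322755 + 0.646102 − 0.000101 = -3.676755
step 4→5:
  ẍ = (ẋ'−ẋ)/dt = (1.014747350−1.004832277)/0.031264 = 0.317140
  θ̈ = (θ̇'−θ̇)/dt = (0.214346083−0.209048524)/0.031264 = 0.169446
  sinθ=0.047997, cosθ=0.998847
  F = (M+m)·ẍ + m·l·cosθ·θ̈ − m·l·sinθ·θ̇² = 0.541066 + 0.033520 − 0.000415 = 0.574171
step 5→6:
  ẍ = (ẋ'−ẋ)/dt = (0.704513197−1.014747350)/0.031264 = -9.923047
  θ̈ = (θ̇'−θ̇)/dt = (0.573420201−0.214346083)/0.031264 = 11.485226
  sinθ=0.054524, cosθ=0.998512
  F = (M+m)·ẍ + m·l·cosθ·θ̈ − m·l·sinθ·θ̇² = -16.929503 + 2.271263 − 0.000496 = -14.658736
step 6→7:
  ẍ = (ẋ'−ẋ)/dt = (0.550530197−0.704513197)/0.031264 = -4.925249
  θ̈ = (θ̇'−θ̇)/dt = (0.763098310−0.573420201)/0.031264 = 6.066981
  sinθ=0.061214, cosθ=0.998125
  F = (M+m)·ẍ + m·l·cosθ·θ̈ − m·l·sinθ·θ̇² = -8.402865 + 1.199311 − 0.003986 = -7.207540
step 7→8:
  ẍ = (ẋ'−ẋ)/dt = (0.799735550−0.550530197)/0.031264 = 7.971000
  θ̈ = (θ̇'−θ̇)/dt = (0.516564525−0.763098310)/0.031264 = -7.885548
  sinθ=0.079097, cosθ=0.996867
  F = (M+m)·ẍ + m·l·cosθ·θ̈ − m·l·sinθ·θ̇² = 13.599156 + -1.556838 − 0.009122 = 12.033196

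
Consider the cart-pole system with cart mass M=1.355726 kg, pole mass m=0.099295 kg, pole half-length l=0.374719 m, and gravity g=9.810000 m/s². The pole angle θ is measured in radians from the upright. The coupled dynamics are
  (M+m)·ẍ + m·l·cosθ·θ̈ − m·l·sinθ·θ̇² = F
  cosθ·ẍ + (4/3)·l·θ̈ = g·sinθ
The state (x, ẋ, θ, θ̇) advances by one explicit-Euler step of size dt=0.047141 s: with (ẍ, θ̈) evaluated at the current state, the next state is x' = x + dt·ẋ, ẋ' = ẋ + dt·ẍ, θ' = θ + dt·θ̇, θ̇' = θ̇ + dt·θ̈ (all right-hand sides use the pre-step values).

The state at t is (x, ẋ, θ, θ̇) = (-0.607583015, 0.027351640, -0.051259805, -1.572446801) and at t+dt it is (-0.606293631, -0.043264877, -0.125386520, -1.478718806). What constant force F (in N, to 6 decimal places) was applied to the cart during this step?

ẍ = (ẋ'−ẋ)/dt = (-0.043264877−0.027351640)/0.047141 = -1.497985
θ̈ = (θ̇'−θ̇)/dt = (-1.478718806−-1.572446801)/0.047141 = 1.988248
sinθ=-0.051237, cosθ=0.998687
F = (M+m)·ẍ + m·l·cosθ·θ̈ − m·l·sinθ·θ̇² = -2.179600 + 0.073881 − -0.004714 = -2.101005

F = -2.101005 N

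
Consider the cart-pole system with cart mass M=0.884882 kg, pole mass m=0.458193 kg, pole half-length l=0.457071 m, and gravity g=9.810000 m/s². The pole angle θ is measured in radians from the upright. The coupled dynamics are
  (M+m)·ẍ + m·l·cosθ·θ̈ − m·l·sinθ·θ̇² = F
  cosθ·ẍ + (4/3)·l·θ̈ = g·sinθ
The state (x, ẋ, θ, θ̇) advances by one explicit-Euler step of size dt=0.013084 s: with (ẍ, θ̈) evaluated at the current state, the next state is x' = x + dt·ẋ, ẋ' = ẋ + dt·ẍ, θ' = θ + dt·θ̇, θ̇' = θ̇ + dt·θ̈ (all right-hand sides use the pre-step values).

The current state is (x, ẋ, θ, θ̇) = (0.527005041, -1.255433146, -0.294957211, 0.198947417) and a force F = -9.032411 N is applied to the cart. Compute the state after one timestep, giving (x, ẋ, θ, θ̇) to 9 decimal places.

sinθ=-0.290698909, cosθ=0.956814582
temp = (F + m·l·θ̇²·sinθ)/(M+m) = (-9.032411 + -0.002409640)/1.343075 = -6.726966580
θ̈ = (g·sinθ − cosθ·temp)/(l·(4/3 − m·cos²θ/(M+m))) = 7.681381942
ẍ = temp − m·l·θ̈·cosθ/(M+m) = -7.873004526
Euler: x'=0.527005041+0.013084·-1.255433146=0.510578954, ẋ'=-1.255433146+0.013084·-7.873004526=-1.358443537
       θ'=-0.294957211+0.013084·0.198947417=-0.292354183, θ̇'=0.198947417+0.013084·7.681381942=0.299450618

(0.510578954, -1.358443537, -0.292354183, 0.299450618)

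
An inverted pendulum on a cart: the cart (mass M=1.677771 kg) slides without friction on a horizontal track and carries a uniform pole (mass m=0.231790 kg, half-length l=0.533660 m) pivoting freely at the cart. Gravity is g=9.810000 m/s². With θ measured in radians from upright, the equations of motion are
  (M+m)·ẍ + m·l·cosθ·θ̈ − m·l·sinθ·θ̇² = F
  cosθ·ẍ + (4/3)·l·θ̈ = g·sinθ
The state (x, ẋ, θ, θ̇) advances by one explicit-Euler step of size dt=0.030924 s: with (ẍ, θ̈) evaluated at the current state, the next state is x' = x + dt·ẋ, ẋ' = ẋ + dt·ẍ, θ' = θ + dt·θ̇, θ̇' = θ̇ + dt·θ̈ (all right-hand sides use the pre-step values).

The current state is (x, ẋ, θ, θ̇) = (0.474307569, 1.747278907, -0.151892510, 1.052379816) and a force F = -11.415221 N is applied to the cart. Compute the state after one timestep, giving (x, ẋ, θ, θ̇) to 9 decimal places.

sinθ=-0.151309123, cosθ=0.988486494
temp = (F + m·l·θ̇²·sinθ)/(M+m) = (-11.415221 + -0.020728577)/1.909561 = -5.988784635
θ̈ = (g·sinθ − cosθ·temp)/(l·(4/3 − m·cos²θ/(M+m))) = 6.842231735
ẍ = temp − m·l·θ̈·cosθ/(M+m) = -6.426905897
Euler: x'=0.474307569+0.030924·1.747278907=0.528340422, ẋ'=1.747278907+0.030924·-6.426905897=1.548533269
       θ'=-0.151892510+0.030924·1.052379816=-0.119348717, θ̇'=1.052379816+0.030924·6.842231735=1.263968990

(0.528340422, 1.548533269, -0.119348717, 1.263968990)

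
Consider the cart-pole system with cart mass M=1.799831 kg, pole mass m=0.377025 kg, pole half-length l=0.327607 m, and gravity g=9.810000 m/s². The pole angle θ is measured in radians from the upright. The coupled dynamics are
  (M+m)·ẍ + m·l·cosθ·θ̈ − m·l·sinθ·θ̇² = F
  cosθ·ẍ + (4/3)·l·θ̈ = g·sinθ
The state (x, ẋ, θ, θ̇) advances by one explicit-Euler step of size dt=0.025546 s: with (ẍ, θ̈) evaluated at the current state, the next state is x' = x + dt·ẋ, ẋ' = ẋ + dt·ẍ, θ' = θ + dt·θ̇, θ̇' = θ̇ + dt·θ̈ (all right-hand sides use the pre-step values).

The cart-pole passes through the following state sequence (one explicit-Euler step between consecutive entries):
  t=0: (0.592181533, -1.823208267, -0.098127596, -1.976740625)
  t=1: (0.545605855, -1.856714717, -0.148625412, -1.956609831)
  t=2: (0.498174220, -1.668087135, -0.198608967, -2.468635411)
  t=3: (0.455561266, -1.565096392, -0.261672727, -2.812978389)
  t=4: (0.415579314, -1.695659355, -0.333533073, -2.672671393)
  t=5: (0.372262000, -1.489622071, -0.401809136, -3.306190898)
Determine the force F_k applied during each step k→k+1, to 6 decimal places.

step 0→1:
  ẍ = (ẋ'−ẋ)/dt = (-1.856714717−-1.823208267)/0.025546 = -1.311612
  θ̈ = (θ̇'−θ̇)/dt = (-1.956609831−-1.976740625)/0.025546 = 0.788021
  sinθ=-0.097970, cosθ=0.995189
  F = (M+m)·ẍ + m·l·cosθ·θ̈ − m·l·sinθ·θ̇² = -2.855191 + 0.096865 − -0.047284 = -2.711042
step 1→2:
  ẍ = (ẋ'−ẋ)/dt = (-1.668087135−-1.856714717)/0.025546 = 7.383840
  θ̈ = (θ̇'−θ̇)/dt = (-2.468635411−-1.956609831)/0.025546 = -20.043278
  sinθ=-0.148079, cosθ=0.988976
  F = (M+m)·ẍ + m·l·cosθ·θ̈ − m·l·sinθ·θ̇² = 16.073557 + -2.448373 − -0.070020 = 13.695204
step 2→3:
  ẍ = (ẋ'−ẋ)/dt = (-1.565096392−-1.668087135)/0.025546 = 4.031580
  θ̈ = (θ̇'−θ̇)/dt = (-2.812978389−-2.468635411)/0.025546 = -13.479331
  sinθ=-0.197306, cosθ=0.980342
  F = (M+m)·ẍ + m·l·cosθ·θ̈ − m·l·sinθ·θ̇² = 8.776169 + -1.632184 − -0.148517 = 7.292502
step 3→4:
  ẍ = (ẋ'−ẋ)/dt = (-1.695659355−-1.565096392)/0.025546 = -5.110897
  θ̈ = (θ̇'−θ̇)/dt = (-2.672671393−-2.812978389)/0.025546 = 5.492327
  sinθ=-0.258697, cosθ=0.965959
  F = (M+m)·ẍ + m·l·cosθ·θ̈ − m·l·sinθ·θ̇² = -11.125686 + 0.655297 − -0.252841 = -10.217548
step 4→5:
  ẍ = (ẋ'−ẋ)/dt = (-1.489622071−-1.695659355)/0.025546 = 8.065344
  θ̈ = (θ̇'−θ̇)/dt = (-3.306190898−-2.672671393)/0.025546 = -24.799166
  sinθ=-0.327383, cosθ=0.944892
  F = (M+m)·ẍ + m·l·cosθ·θ̈ − m·l·sinθ·θ̇² = 17.557093 + -2.894292 − -0.288849 = 14.951650

F_0 = -2.711042 N
F_1 = 13.695204 N
F_2 = 7.292502 N
F_3 = -10.217548 N
F_4 = 14.951650 N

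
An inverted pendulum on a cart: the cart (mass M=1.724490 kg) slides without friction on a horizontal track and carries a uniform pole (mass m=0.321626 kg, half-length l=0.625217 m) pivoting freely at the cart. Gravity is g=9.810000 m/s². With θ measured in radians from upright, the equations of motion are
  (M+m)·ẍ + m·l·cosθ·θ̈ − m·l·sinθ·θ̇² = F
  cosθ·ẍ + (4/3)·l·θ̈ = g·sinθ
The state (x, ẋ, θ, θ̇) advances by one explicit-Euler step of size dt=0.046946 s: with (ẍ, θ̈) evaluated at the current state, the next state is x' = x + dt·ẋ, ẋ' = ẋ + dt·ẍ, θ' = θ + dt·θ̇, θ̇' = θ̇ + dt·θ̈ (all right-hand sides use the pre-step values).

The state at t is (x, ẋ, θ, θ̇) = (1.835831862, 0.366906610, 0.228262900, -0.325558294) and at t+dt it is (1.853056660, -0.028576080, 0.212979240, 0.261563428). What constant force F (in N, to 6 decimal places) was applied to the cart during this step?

ẍ = (ẋ'−ẋ)/dt = (-0.028576080−0.366906610)/0.046946 = -8.424204
θ̈ = (θ̇'−θ̇)/dt = (0.261563428−-0.325558294)/0.046946 = 12.506320
sinθ=0.226286, cosθ=0.974061
F = (M+m)·ẍ + m·l·cosθ·θ̈ − m·l·sinθ·θ̇² = -17.236899 + 2.449614 − 0.004823 = -14.792108

F = -14.792108 N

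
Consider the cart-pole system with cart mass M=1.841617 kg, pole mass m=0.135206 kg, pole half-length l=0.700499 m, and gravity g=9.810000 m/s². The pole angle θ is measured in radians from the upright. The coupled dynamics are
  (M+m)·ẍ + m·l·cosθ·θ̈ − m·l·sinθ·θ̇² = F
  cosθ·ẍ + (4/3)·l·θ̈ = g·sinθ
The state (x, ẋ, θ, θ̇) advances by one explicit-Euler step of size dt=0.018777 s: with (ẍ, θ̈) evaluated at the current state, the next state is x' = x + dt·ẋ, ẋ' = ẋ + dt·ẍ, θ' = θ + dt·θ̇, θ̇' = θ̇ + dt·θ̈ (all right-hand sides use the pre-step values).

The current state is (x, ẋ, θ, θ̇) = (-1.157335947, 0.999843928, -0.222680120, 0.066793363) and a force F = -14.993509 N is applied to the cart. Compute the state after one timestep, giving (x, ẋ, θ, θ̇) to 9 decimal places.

sinθ=-0.220844358, cosθ=0.975309063
temp = (F + m·l·θ̇²·sinθ)/(M+m) = (-14.993509 + -0.000093316)/1.976823 = -7.584696412
θ̈ = (g·sinθ − cosθ·temp)/(l·(4/3 − m·cos²θ/(M+m))) = 5.887884581
ẍ = temp − m·l·θ̈·cosθ/(M+m) = -7.859825968
Euler: x'=-1.157335947+0.018777·0.999843928=-1.138561878, ẋ'=0.999843928+0.018777·-7.859825968=0.852259976
       θ'=-0.222680120+0.018777·0.066793363=-0.221425941, θ̇'=0.066793363+0.018777·5.887884581=0.177350172

(-1.138561878, 0.852259976, -0.221425941, 0.177350172)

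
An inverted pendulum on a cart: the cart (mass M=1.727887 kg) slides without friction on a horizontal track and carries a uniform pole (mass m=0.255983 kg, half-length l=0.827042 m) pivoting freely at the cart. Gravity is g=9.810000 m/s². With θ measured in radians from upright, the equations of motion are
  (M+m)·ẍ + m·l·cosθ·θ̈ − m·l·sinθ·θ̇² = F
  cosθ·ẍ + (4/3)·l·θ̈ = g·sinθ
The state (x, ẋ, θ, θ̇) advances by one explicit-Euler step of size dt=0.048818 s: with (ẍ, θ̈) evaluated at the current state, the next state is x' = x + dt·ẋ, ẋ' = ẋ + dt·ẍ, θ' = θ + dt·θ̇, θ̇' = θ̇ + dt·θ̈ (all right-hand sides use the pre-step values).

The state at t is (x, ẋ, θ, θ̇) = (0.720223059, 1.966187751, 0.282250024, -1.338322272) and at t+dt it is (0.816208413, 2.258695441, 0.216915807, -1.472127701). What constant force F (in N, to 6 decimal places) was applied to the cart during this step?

ẍ = (ẋ'−ẋ)/dt = (2.258695441−1.966187751)/0.048818 = 5.991800
θ̈ = (θ̇'−θ̇)/dt = (-1.472127701−-1.338322272)/0.048818 = -2.740904
sinθ=0.278517, cosθ=0.960431
F = (M+m)·ẍ + m·l·cosθ·θ̈ − m·l·sinθ·θ̇² = 11.886952 + -0.557312 − 0.105612 = 11.224028

F = 11.224028 N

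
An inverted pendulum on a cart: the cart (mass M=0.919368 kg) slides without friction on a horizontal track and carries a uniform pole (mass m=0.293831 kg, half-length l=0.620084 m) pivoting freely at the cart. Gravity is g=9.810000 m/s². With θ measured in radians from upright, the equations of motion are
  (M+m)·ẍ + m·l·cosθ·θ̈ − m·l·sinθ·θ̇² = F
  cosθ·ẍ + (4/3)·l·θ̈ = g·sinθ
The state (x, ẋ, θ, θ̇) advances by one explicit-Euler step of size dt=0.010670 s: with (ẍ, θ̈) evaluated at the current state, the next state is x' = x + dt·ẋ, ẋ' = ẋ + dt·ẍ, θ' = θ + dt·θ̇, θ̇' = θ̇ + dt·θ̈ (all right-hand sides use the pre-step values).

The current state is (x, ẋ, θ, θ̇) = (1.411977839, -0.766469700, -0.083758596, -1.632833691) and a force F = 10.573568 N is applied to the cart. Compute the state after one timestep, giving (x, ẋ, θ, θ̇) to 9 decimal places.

sinθ=-0.083660696, cosθ=0.996494299
temp = (F + m·l·θ̇²·sinθ)/(M+m) = (10.573568 + -0.040639983)/1.213199 = 8.681945845
θ̈ = (g·sinθ − cosθ·temp)/(l·(4/3 − m·cos²θ/(M+m))) = -13.978075742
ẍ = temp − m·l·θ̈·cosθ/(M+m) = 10.773833239
Euler: x'=1.411977839+0.010670·-0.766469700=1.403799607, ẋ'=-0.766469700+0.010670·10.773833239=-0.651512899
       θ'=-0.083758596+0.010670·-1.632833691=-0.101180931, θ̇'=-1.632833691+0.010670·-13.978075742=-1.781979759

(1.403799607, -0.651512899, -0.101180931, -1.781979759)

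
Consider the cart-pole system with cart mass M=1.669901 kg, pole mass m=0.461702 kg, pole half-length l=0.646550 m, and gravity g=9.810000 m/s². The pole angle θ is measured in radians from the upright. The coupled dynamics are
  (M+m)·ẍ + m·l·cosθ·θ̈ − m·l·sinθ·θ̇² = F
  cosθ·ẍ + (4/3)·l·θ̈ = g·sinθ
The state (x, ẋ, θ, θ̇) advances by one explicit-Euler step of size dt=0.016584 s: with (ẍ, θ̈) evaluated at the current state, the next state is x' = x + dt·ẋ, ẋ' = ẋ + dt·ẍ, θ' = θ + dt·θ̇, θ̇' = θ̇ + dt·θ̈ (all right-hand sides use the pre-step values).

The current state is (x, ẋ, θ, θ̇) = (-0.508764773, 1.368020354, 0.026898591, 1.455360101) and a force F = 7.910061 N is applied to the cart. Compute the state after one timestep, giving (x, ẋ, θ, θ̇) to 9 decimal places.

(-0.486077523, 1.440796748, 0.051034283, 1.376045482)

sinθ=0.026895347, cosθ=0.999638255
temp = (F + m·l·θ̇²·sinθ)/(M+m) = (7.910061 + 0.017005208)/2.131603 = 3.718828604
θ̈ = (g·sinθ − cosθ·temp)/(l·(4/3 − m·cos²θ/(M+m))) = -4.782598838
ẍ = temp − m·l·θ̈·cosθ/(M+m) = 4.388349862
Euler: x'=-0.508764773+0.016584·1.368020354=-0.486077523, ẋ'=1.368020354+0.016584·4.388349862=1.440796748
       θ'=0.026898591+0.016584·1.455360101=0.051034283, θ̇'=1.455360101+0.016584·-4.782598838=1.376045482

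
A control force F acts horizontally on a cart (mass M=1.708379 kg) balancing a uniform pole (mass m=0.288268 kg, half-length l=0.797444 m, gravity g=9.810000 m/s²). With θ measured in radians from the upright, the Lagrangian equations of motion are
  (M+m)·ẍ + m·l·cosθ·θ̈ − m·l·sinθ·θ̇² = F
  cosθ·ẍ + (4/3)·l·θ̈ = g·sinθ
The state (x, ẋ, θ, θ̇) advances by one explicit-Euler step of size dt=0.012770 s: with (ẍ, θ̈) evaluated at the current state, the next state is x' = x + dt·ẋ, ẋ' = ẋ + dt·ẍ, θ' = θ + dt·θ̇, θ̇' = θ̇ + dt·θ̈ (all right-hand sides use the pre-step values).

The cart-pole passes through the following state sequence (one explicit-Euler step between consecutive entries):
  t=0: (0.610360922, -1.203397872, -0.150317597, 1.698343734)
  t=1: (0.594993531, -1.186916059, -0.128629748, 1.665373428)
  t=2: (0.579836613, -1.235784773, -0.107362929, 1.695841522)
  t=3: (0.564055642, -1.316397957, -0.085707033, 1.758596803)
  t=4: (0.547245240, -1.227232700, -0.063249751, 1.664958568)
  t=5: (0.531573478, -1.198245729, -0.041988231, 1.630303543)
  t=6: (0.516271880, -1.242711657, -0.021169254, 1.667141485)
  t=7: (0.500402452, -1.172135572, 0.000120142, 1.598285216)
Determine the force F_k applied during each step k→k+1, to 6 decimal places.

step 0→1:
  ẍ = (ẋ'−ẋ)/dt = (-1.186916059−-1.203397872)/0.012770 = 1.290667
  θ̈ = (θ̇'−θ̇)/dt = (1.665373428−1.698343734)/0.012770 = -2.581856
  sinθ=-0.149752, cosθ=0.988724
  F = (M+m)·ẍ + m·l·cosθ·θ̈ − m·l·sinθ·θ̇² = 2.577006 + -0.586818 − -0.099294 = 2.089481
step 1→2:
  ẍ = (ẋ'−ẋ)/dt = (-1.235784773−-1.186916059)/0.012770 = -3.826837
  θ̈ = (θ̇'−θ̇)/dt = (1.695841522−1.665373428)/0.012770 = 2.385912
  sinθ=-0.128275, cosθ=0.991739
  F = (M+m)·ẍ + m·l·cosθ·θ̈ − m·l·sinθ·θ̇² = -7.640844 + 0.543937 − -0.081783 = -7.015124
step 2→3:
  ẍ = (ẋ'−ẋ)/dt = (-1.316397957−-1.235784773)/0.012770 = -6.312700
  θ̈ = (θ̇'−θ̇)/dt = (1.758596803−1.695841522)/0.012770 = 4.914274
  sinθ=-0.107157, cosθ=0.994242
  F = (M+m)·ẍ + m·l·cosθ·θ̈ − m·l·sinθ·θ̇² = -12.604234 + 1.123177 − -0.070841 = -11.410216
step 3→4:
  ẍ = (ẋ'−ẋ)/dt = (-1.227232700−-1.316397957)/0.012770 = 6.982401
  θ̈ = (θ̇'−θ̇)/dt = (1.664958568−1.758596803)/0.012770 = -7.332673
  sinθ=-0.085602, cosθ=0.996329
  F = (M+m)·ẍ + m·l·cosθ·θ̈ − m·l·sinθ·θ̇² = 13.941389 + -1.679430 − -0.060857 = 12.322817
step 4→5:
  ẍ = (ẋ'−ẋ)/dt = (-1.198245729−-1.227232700)/0.012770 = 2.269927
  θ̈ = (θ̇'−θ̇)/dt = (1.630303543−1.664958568)/0.012770 = -2.713784
  sinθ=-0.063208, cosθ=0.998000
  F = (M+m)·ẍ + m·l·cosθ·θ̈ − m·l·sinθ·θ̇² = 4.532243 + -0.622591 − -0.040278 = 3.949931
step 5→6:
  ẍ = (ẋ'−ẋ)/dt = (-1.242711657−-1.198245729)/0.012770 = -3.482062
  θ̈ = (θ̇'−θ̇)/dt = (1.667141485−1.630303543)/0.012770 = 2.884725
  sinθ=-0.041976, cosθ=0.999119
  F = (M+m)·ẍ + m·l·cosθ·θ̈ − m·l·sinθ·θ̇² = -6.952448 + 0.662549 − -0.025647 = -6.264252
step 6→7:
  ẍ = (ẋ'−ẋ)/dt = (-1.172135572−-1.242711657)/0.012770 = 5.526710
  θ̈ = (θ̇'−θ̇)/dt = (1.598285216−1.667141485)/0.012770 = -5.392034
  sinθ=-0.021168, cosθ=0.999776
  F = (M+m)·ẍ + m·l·cosθ·θ̈ − m·l·sinθ·θ̇² = 11.034889 + -1.239230 − -0.013524 = 9.809183

F_0 = 2.089481 N
F_1 = -7.015124 N
F_2 = -11.410216 N
F_3 = 12.322817 N
F_4 = 3.949931 N
F_5 = -6.264252 N
F_6 = 9.809183 N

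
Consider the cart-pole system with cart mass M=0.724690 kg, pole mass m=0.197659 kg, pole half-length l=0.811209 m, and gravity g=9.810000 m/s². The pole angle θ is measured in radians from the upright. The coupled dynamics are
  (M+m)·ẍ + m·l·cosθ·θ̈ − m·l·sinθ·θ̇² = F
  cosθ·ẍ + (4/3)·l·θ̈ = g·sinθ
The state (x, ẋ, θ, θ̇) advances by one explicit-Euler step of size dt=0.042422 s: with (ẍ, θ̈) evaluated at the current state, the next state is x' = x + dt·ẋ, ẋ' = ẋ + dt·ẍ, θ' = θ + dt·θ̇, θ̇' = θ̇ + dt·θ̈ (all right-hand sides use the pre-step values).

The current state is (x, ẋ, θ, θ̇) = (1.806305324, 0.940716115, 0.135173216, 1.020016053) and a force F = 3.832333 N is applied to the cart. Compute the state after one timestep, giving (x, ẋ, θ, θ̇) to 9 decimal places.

sinθ=0.134761949, cosθ=0.990878003
temp = (F + m·l·θ̇²·sinθ)/(M+m) = (3.832333 + 0.022481778)/0.922349 = 4.179345104
θ̈ = (g·sinθ − cosθ·temp)/(l·(4/3 − m·cos²θ/(M+m))) = -3.094875119
ẍ = temp − m·l·θ̈·cosθ/(M+m) = 4.712455793
Euler: x'=1.806305324+0.042422·0.940716115=1.846212383, ẋ'=0.940716115+0.042422·4.712455793=1.140627915
       θ'=0.135173216+0.042422·1.020016053=0.178444337, θ̇'=1.020016053+0.042422·-3.094875119=0.888725261

(1.846212383, 1.140627915, 0.178444337, 0.888725261)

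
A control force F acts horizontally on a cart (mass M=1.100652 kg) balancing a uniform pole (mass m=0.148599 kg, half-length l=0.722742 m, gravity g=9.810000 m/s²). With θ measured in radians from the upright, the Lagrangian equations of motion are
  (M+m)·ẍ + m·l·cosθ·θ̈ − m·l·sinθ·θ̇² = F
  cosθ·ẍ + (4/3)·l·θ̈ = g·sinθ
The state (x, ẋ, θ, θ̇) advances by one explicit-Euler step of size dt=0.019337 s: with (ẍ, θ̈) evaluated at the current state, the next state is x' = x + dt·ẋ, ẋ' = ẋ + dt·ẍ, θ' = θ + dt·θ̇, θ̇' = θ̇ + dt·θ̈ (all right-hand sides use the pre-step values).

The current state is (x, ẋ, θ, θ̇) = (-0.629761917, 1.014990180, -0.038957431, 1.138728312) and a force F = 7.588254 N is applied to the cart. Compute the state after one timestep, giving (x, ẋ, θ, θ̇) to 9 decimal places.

(-0.610135052, 1.144564653, -0.016937842, 0.996702156)

sinθ=-0.038947578, cosθ=0.999241255
temp = (F + m·l·θ̇²·sinθ)/(M+m) = (7.588254 + -0.005424002)/1.249251 = 6.069901083
θ̈ = (g·sinθ − cosθ·temp)/(l·(4/3 − m·cos²θ/(M+m))) = -7.344787526
ẍ = temp − m·l·θ̈·cosθ/(M+m) = 6.700857072
Euler: x'=-0.629761917+0.019337·1.014990180=-0.610135052, ẋ'=1.014990180+0.019337·6.700857072=1.144564653
       θ'=-0.038957431+0.019337·1.138728312=-0.016937842, θ̇'=1.138728312+0.019337·-7.344787526=0.996702156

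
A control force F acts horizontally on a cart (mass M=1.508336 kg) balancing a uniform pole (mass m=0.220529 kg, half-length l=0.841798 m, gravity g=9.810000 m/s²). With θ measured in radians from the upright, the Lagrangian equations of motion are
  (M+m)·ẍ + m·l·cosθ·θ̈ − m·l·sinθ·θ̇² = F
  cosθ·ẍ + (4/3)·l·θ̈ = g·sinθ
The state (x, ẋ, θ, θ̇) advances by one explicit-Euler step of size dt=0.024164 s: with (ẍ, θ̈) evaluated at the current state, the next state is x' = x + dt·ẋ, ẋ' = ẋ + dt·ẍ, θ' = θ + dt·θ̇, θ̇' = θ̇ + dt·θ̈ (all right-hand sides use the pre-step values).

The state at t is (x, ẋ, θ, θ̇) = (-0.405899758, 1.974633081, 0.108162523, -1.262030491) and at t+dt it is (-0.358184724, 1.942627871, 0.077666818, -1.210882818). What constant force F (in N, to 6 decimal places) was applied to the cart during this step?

F = -1.931152 N

ẍ = (ẋ'−ẋ)/dt = (1.942627871−1.974633081)/0.024164 = -1.324500
θ̈ = (θ̇'−θ̇)/dt = (-1.210882818−-1.262030491)/0.024164 = 2.116689
sinθ=0.107952, cosθ=0.994156
F = (M+m)·ẍ + m·l·cosθ·θ̈ − m·l·sinθ·θ̇² = -2.289881 + 0.390648 − 0.031919 = -1.931152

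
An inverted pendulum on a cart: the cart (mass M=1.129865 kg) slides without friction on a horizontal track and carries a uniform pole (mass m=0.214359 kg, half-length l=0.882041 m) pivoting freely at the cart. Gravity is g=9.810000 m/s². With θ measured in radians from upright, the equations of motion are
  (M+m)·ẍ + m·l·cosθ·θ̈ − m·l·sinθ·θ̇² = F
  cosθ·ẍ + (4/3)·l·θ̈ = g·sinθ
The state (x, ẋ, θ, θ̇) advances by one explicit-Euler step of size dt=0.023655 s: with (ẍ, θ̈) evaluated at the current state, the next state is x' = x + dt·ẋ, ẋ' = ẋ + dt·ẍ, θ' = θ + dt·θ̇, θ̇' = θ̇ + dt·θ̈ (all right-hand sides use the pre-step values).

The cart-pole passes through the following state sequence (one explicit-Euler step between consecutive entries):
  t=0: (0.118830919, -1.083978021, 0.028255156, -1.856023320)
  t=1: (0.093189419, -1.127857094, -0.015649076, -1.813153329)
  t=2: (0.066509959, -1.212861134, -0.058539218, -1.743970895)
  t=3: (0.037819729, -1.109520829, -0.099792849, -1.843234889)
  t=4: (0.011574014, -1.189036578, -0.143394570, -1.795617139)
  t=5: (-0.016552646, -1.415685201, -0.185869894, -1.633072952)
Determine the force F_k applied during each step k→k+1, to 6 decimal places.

step 0→1:
  ẍ = (ẋ'−ẋ)/dt = (-1.127857094−-1.083978021)/0.023655 = -1.854960
  θ̈ = (θ̇'−θ̇)/dt = (-1.813153329−-1.856023320)/0.023655 = 1.812301
  sinθ=0.028251, cosθ=0.999601
  F = (M+m)·ẍ + m·l·cosθ·θ̈ − m·l·sinθ·θ̇² = -2.493481 + 0.342521 − 0.018401 = -2.169361
step 1→2:
  ẍ = (ẋ'−ẋ)/dt = (-1.212861134−-1.127857094)/0.023655 = -3.593491
  θ̈ = (θ̇'−θ̇)/dt = (-1.743970895−-1.813153329)/0.023655 = 2.924643
  sinθ=-0.015648, cosθ=0.999878
  F = (M+m)·ẍ + m·l·cosθ·θ̈ − m·l·sinθ·θ̇² = -4.830457 + 0.552905 − -0.009727 = -4.267826
step 2→3:
  ẍ = (ẋ'−ẋ)/dt = (-1.109520829−-1.212861134)/0.023655 = 4.368645
  θ̈ = (θ̇'−θ̇)/dt = (-1.843234889−-1.743970895)/0.023655 = -4.196322
  sinθ=-0.058506, cosθ=0.998287
  F = (M+m)·ẍ + m·l·cosθ·θ̈ − m·l·sinθ·θ̇² = 5.872438 + -0.792054 − -0.033644 = 5.114028
step 3→4:
  ẍ = (ẋ'−ẋ)/dt = (-1.189036578−-1.109520829)/0.023655 = -3.361477
  θ̈ = (θ̇'−θ̇)/dt = (-1.795617139−-1.843234889)/0.023655 = 2.013010
  sinθ=-0.099627, cosθ=0.995025
  F = (M+m)·ẍ + m·l·cosθ·θ̈ − m·l·sinθ·θ̇² = -4.518579 + 0.378713 − -0.063999 = -4.075867
step 4→5:
  ẍ = (ẋ'−ẋ)/dt = (-1.415685201−-1.189036578)/0.023655 = -9.581426
  θ̈ = (θ̇'−θ̇)/dt = (-1.633072952−-1.795617139)/0.023655 = 6.871452
  sinθ=-0.142904, cosθ=0.989737
  F = (M+m)·ẍ + m·l·cosθ·θ̈ − m·l·sinθ·θ̇² = -12.879582 + 1.285875 − -0.087117 = -11.506591

F_0 = -2.169361 N
F_1 = -4.267826 N
F_2 = 5.114028 N
F_3 = -4.075867 N
F_4 = -11.506591 N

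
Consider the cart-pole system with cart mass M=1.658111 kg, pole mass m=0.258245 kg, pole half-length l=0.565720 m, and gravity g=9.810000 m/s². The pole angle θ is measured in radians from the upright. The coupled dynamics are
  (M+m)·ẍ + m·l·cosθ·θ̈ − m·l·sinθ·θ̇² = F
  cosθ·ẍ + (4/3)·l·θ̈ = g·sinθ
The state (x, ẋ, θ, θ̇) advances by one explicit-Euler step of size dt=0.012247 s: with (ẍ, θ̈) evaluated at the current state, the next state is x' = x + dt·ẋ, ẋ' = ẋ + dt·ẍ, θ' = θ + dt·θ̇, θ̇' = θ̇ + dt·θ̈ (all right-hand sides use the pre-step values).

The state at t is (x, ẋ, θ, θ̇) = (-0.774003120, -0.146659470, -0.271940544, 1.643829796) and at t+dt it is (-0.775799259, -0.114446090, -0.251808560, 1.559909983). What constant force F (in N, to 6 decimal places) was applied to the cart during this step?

F = 4.182352 N

ẍ = (ẋ'−ẋ)/dt = (-0.114446090−-0.146659470)/0.012247 = 2.630308
θ̈ = (θ̇'−θ̇)/dt = (1.559909983−1.643829796)/0.012247 = -6.852275
sinθ=-0.268601, cosθ=0.963251
F = (M+m)·ẍ + m·l·cosθ·θ̈ − m·l·sinθ·θ̇² = 5.040606 + -0.964291 − -0.106036 = 4.182352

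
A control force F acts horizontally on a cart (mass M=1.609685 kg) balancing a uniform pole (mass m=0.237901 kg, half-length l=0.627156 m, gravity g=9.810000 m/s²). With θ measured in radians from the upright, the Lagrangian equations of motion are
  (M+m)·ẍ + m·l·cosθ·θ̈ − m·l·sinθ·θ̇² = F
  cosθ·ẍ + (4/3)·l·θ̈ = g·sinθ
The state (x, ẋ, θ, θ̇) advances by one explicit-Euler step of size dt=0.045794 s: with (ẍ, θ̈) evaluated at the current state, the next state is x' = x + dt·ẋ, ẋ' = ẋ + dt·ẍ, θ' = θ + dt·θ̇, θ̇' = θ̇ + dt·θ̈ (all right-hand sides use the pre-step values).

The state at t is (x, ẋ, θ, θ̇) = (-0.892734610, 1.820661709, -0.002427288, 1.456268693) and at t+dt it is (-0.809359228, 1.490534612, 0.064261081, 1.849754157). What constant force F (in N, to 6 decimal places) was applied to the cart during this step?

F = -12.036397 N

ẍ = (ẋ'−ẋ)/dt = (1.490534612−1.820661709)/0.045794 = -7.208960
θ̈ = (θ̇'−θ̇)/dt = (1.849754157−1.456268693)/0.045794 = 8.592511
sinθ=-0.002427, cosθ=0.999997
F = (M+m)·ẍ + m·l·cosθ·θ̈ − m·l·sinθ·θ̇² = -13.319173 + 1.282008 − -0.000768 = -12.036397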